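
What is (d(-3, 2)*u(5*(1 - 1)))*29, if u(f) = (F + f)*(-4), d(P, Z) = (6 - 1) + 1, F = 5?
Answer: -3480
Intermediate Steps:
d(P, Z) = 6 (d(P, Z) = 5 + 1 = 6)
u(f) = -20 - 4*f (u(f) = (5 + f)*(-4) = -20 - 4*f)
(d(-3, 2)*u(5*(1 - 1)))*29 = (6*(-20 - 20*(1 - 1)))*29 = (6*(-20 - 20*0))*29 = (6*(-20 - 4*0))*29 = (6*(-20 + 0))*29 = (6*(-20))*29 = -120*29 = -3480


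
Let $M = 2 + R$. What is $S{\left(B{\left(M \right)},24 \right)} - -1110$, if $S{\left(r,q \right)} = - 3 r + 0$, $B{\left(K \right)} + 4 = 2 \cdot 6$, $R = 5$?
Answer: $1086$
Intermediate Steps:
$M = 7$ ($M = 2 + 5 = 7$)
$B{\left(K \right)} = 8$ ($B{\left(K \right)} = -4 + 2 \cdot 6 = -4 + 12 = 8$)
$S{\left(r,q \right)} = - 3 r$
$S{\left(B{\left(M \right)},24 \right)} - -1110 = \left(-3\right) 8 - -1110 = -24 + 1110 = 1086$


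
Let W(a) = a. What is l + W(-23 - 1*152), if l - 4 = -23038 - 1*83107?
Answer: -106316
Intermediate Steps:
l = -106141 (l = 4 + (-23038 - 1*83107) = 4 + (-23038 - 83107) = 4 - 106145 = -106141)
l + W(-23 - 1*152) = -106141 + (-23 - 1*152) = -106141 + (-23 - 152) = -106141 - 175 = -106316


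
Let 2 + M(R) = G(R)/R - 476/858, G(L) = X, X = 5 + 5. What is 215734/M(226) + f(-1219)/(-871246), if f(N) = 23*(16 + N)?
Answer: -9111606764108721/106033251938 ≈ -85932.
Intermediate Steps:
X = 10
G(L) = 10
M(R) = -1096/429 + 10/R (M(R) = -2 + (10/R - 476/858) = -2 + (10/R - 476*1/858) = -2 + (10/R - 238/429) = -2 + (-238/429 + 10/R) = -1096/429 + 10/R)
f(N) = 368 + 23*N
215734/M(226) + f(-1219)/(-871246) = 215734/(-1096/429 + 10/226) + (368 + 23*(-1219))/(-871246) = 215734/(-1096/429 + 10*(1/226)) + (368 - 28037)*(-1/871246) = 215734/(-1096/429 + 5/113) - 27669*(-1/871246) = 215734/(-121703/48477) + 27669/871246 = 215734*(-48477/121703) + 27669/871246 = -10458137118/121703 + 27669/871246 = -9111606764108721/106033251938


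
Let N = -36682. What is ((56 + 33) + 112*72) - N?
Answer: 44835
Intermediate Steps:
((56 + 33) + 112*72) - N = ((56 + 33) + 112*72) - 1*(-36682) = (89 + 8064) + 36682 = 8153 + 36682 = 44835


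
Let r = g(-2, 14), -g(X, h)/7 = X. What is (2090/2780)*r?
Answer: 1463/139 ≈ 10.525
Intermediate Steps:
g(X, h) = -7*X
r = 14 (r = -7*(-2) = 14)
(2090/2780)*r = (2090/2780)*14 = (2090*(1/2780))*14 = (209/278)*14 = 1463/139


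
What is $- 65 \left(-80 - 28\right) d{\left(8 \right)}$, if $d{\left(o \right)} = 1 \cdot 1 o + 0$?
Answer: $56160$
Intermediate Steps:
$d{\left(o \right)} = o$ ($d{\left(o \right)} = 1 o + 0 = o + 0 = o$)
$- 65 \left(-80 - 28\right) d{\left(8 \right)} = - 65 \left(-80 - 28\right) 8 = \left(-65\right) \left(-108\right) 8 = 7020 \cdot 8 = 56160$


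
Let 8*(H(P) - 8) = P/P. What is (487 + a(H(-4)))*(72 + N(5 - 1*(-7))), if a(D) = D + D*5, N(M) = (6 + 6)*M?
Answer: 115722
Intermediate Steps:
H(P) = 65/8 (H(P) = 8 + (P/P)/8 = 8 + (⅛)*1 = 8 + ⅛ = 65/8)
N(M) = 12*M
a(D) = 6*D (a(D) = D + 5*D = 6*D)
(487 + a(H(-4)))*(72 + N(5 - 1*(-7))) = (487 + 6*(65/8))*(72 + 12*(5 - 1*(-7))) = (487 + 195/4)*(72 + 12*(5 + 7)) = 2143*(72 + 12*12)/4 = 2143*(72 + 144)/4 = (2143/4)*216 = 115722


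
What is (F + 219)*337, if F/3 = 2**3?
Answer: 81891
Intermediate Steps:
F = 24 (F = 3*2**3 = 3*8 = 24)
(F + 219)*337 = (24 + 219)*337 = 243*337 = 81891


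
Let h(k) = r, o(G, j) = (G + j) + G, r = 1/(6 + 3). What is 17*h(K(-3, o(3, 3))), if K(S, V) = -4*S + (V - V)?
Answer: 17/9 ≈ 1.8889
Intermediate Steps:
r = 1/9 ≈ 0.11111
o(G, j) = j + 2*G
K(S, V) = -4*S (K(S, V) = -4*S + 0 = -4*S)
h(k) = 1/9
17*h(K(-3, o(3, 3))) = 17*(1/9) = 17/9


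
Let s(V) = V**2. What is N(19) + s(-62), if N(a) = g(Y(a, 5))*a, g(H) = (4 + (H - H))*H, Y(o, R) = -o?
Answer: 2400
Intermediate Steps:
g(H) = 4*H (g(H) = (4 + 0)*H = 4*H)
N(a) = -4*a**2 (N(a) = (4*(-a))*a = (-4*a)*a = -4*a**2)
N(19) + s(-62) = -4*19**2 + (-62)**2 = -4*361 + 3844 = -1444 + 3844 = 2400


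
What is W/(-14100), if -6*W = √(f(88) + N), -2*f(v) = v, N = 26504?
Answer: 7*√15/14100 ≈ 0.0019228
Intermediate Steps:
f(v) = -v/2
W = -7*√15 (W = -√(-½*88 + 26504)/6 = -√(-44 + 26504)/6 = -7*√15 ≈ -27.111)
W/(-14100) = -7*√15/(-14100) = -7*√15*(-1/14100) = 7*√15/14100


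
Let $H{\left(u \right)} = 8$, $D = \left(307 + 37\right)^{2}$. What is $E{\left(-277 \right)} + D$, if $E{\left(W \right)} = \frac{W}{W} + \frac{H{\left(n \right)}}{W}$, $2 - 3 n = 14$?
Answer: $\frac{32779341}{277} \approx 1.1834 \cdot 10^{5}$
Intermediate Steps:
$n = -4$ ($n = \frac{2}{3} - \frac{14}{3} = -4$)
$D = 118336$ ($D = 344^{2} = 118336$)
$E{\left(W \right)} = 1 + \frac{8}{W}$ ($E{\left(W \right)} = \frac{W}{W} + \frac{8}{W} = 1 + \frac{8}{W}$)
$E{\left(-277 \right)} + D = \frac{8 - 277}{-277} + 118336 = \left(- \frac{1}{277}\right) \left(-269\right) + 118336 = \frac{269}{277} + 118336 = \frac{32779341}{277}$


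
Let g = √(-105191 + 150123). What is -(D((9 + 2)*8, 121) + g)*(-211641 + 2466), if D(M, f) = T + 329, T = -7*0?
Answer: 68818575 + 418350*√11233 ≈ 1.1316e+8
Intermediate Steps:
g = 2*√11233 (g = √44932 = 2*√11233 ≈ 211.97)
T = 0
D(M, f) = 329 (D(M, f) = 0 + 329 = 329)
-(D((9 + 2)*8, 121) + g)*(-211641 + 2466) = -(329 + 2*√11233)*(-211641 + 2466) = -(329 + 2*√11233)*(-209175) = -(-68818575 - 418350*√11233) = 68818575 + 418350*√11233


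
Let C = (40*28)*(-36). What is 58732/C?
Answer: -14683/10080 ≈ -1.4566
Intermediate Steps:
C = -40320 (C = 1120*(-36) = -40320)
58732/C = 58732/(-40320) = 58732*(-1/40320) = -14683/10080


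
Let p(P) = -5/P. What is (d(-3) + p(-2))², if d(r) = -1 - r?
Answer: 81/4 ≈ 20.250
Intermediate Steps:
(d(-3) + p(-2))² = ((-1 - 1*(-3)) - 5/(-2))² = ((-1 + 3) - 5*(-½))² = (2 + 5/2)² = (9/2)² = 81/4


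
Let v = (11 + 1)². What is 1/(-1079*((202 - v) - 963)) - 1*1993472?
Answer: -1946615440639/976495 ≈ -1.9935e+6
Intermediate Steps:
v = 144 (v = 12² = 144)
1/(-1079*((202 - v) - 963)) - 1*1993472 = 1/(-1079*((202 - 1*144) - 963)) - 1*1993472 = 1/(-1079*((202 - 144) - 963)) - 1993472 = 1/(-1079*(58 - 963)) - 1993472 = 1/(-1079*(-905)) - 1993472 = 1/976495 - 1993472 = -1946615440639/976495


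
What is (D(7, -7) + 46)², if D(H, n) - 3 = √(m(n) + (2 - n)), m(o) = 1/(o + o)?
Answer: 33739/14 + 35*√70 ≈ 2702.8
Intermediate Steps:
m(o) = 1/(2*o)
D(H, n) = 3 + √(2 + 1/(2*n) - n) (D(H, n) = 3 + √(1/(2*n) + (2 - n)) = 3 + √(2 + 1/(2*n) - n))
(D(7, -7) + 46)² = ((3 + √(8 - 4*(-7) + 2/(-7))/2) + 46)² = ((3 + √(8 + 28 + 2*(-⅐))/2) + 46)² = ((3 + √(8 + 28 - 2/7)/2) + 46)² = ((3 + √(250/7)/2) + 46)² = ((3 + (5*√70/7)/2) + 46)² = ((3 + 5*√70/14) + 46)² = (49 + 5*√70/14)²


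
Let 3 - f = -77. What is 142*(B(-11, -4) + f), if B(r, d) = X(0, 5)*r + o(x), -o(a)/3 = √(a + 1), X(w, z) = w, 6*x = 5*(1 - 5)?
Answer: 11360 - 142*I*√21 ≈ 11360.0 - 650.73*I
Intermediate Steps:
x = -10/3 (x = (5*(1 - 5))/6 = (5*(-4))/6 = (⅙)*(-20) = -10/3 ≈ -3.3333)
o(a) = -3*√(1 + a) (o(a) = -3*√(a + 1) = -3*√(1 + a))
B(r, d) = -I*√21 (B(r, d) = 0*r - 3*√(1 - 10/3) = 0 - I*√21 = -I*√21)
f = 80 (f = 3 - 1*(-77) = 3 + 77 = 80)
142*(B(-11, -4) + f) = 142*(-I*√21 + 80) = 142*(80 - I*√21) = 11360 - 142*I*√21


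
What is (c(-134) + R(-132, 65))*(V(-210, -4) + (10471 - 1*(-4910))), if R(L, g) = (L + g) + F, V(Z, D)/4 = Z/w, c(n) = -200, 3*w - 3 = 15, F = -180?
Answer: -6812727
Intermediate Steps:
w = 6 (w = 1 + (1/3)*15 = 1 + 5 = 6)
V(Z, D) = 2*Z/3 (V(Z, D) = 4*(Z/6) = 2*Z/3)
R(L, g) = -180 + L + g (R(L, g) = (L + g) - 180 = -180 + L + g)
(c(-134) + R(-132, 65))*(V(-210, -4) + (10471 - 1*(-4910))) = (-200 + (-180 - 132 + 65))*((2/3)*(-210) + (10471 - 1*(-4910))) = (-200 - 247)*(-140 + (10471 + 4910)) = -447*(-140 + 15381) = -447*15241 = -6812727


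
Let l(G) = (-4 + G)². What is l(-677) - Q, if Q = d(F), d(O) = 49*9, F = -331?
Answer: 463320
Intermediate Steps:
d(O) = 441
Q = 441
l(-677) - Q = (-4 - 677)² - 1*441 = (-681)² - 441 = 463761 - 441 = 463320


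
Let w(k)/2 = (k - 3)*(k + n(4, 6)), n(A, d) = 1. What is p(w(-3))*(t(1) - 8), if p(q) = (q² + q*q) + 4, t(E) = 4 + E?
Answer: -3468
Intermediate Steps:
w(k) = 2*(1 + k)*(-3 + k) (w(k) = 2*((k - 3)*(k + 1)) = 2*((-3 + k)*(1 + k)) = 2*((1 + k)*(-3 + k)) = 2*(1 + k)*(-3 + k))
p(q) = 4 + 2*q² (p(q) = (q² + q²) + 4 = 2*q² + 4 = 4 + 2*q²)
p(w(-3))*(t(1) - 8) = (4 + 2*(-6 - 4*(-3) + 2*(-3)²)²)*((4 + 1) - 8) = (4 + 2*(-6 + 12 + 2*9)²)*(5 - 8) = (4 + 2*(-6 + 12 + 18)²)*(-3) = (4 + 2*24²)*(-3) = (4 + 2*576)*(-3) = (4 + 1152)*(-3) = 1156*(-3) = -3468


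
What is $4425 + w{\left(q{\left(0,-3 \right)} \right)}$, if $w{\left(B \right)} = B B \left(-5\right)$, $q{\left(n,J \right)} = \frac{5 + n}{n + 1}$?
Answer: $4300$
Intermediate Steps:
$q{\left(n,J \right)} = \frac{5 + n}{1 + n}$
$w{\left(B \right)} = - 5 B^{2}$ ($w{\left(B \right)} = B^{2} \left(-5\right) = - 5 B^{2}$)
$4425 + w{\left(q{\left(0,-3 \right)} \right)} = 4425 - 5 \left(\frac{5 + 0}{1 + 0}\right)^{2} = 4425 - 5 \left(1^{-1} \cdot 5\right)^{2} = 4425 - 5 \left(1 \cdot 5\right)^{2} = 4425 - 5 \cdot 5^{2} = 4425 - 125 = 4300$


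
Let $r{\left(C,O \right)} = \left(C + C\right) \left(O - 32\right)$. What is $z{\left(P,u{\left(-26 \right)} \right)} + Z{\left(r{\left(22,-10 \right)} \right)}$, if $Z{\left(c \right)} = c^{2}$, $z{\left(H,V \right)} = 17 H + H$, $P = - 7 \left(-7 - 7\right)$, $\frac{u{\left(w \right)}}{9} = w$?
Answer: $3416868$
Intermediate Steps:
$u{\left(w \right)} = 9 w$
$r{\left(C,O \right)} = 2 C \left(-32 + O\right)$
$P = 98$ ($P = \left(-7\right) \left(-14\right) = 98$)
$z{\left(H,V \right)} = 18 H$
$z{\left(P,u{\left(-26 \right)} \right)} + Z{\left(r{\left(22,-10 \right)} \right)} = 18 \cdot 98 + \left(2 \cdot 22 \left(-32 - 10\right)\right)^{2} = 1764 + \left(2 \cdot 22 \left(-42\right)\right)^{2} = 1764 + \left(-1848\right)^{2} = 1764 + 3415104 = 3416868$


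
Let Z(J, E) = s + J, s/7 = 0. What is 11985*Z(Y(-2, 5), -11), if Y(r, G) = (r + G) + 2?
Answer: 59925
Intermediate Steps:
s = 0 (s = 7*0 = 0)
Y(r, G) = 2 + G + r (Y(r, G) = (G + r) + 2 = 2 + G + r)
Z(J, E) = J (Z(J, E) = 0 + J = J)
11985*Z(Y(-2, 5), -11) = 11985*(2 + 5 - 2) = 11985*5 = 59925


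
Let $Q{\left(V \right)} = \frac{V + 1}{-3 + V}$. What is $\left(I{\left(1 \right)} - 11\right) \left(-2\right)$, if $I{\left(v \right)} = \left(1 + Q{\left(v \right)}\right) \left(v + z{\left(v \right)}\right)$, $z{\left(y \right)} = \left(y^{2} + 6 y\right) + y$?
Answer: $22$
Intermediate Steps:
$Q{\left(V \right)} = \frac{1 + V}{-3 + V}$
$z{\left(y \right)} = y^{2} + 7 y$
$I{\left(v \right)} = \left(1 + \frac{1 + v}{-3 + v}\right) \left(v + v \left(7 + v\right)\right)$
$\left(I{\left(1 \right)} - 11\right) \left(-2\right) = \left(2 \cdot 1 \frac{1}{-3 + 1} \left(-8 + 1^{2} + 7 \cdot 1\right) - 11\right) \left(-2\right) = \left(2 \cdot 1 \frac{1}{-2} \left(-8 + 1 + 7\right) - 11\right) \left(-2\right) = \left(2 \cdot 1 \left(- \frac{1}{2}\right) 0 - 11\right) \left(-2\right) = \left(0 - 11\right) \left(-2\right) = \left(-11\right) \left(-2\right) = 22$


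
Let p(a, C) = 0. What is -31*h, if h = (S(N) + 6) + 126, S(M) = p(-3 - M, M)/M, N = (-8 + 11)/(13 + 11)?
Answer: -4092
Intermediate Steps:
N = ⅛ (N = 3/24 = 3*(1/24) = ⅛ ≈ 0.12500)
S(M) = 0 (S(M) = 0/M = 0)
h = 132 (h = (0 + 6) + 126 = 6 + 126 = 132)
-31*h = -31*132 = -4092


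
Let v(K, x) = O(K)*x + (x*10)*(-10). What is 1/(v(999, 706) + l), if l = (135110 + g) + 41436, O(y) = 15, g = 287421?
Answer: 1/403957 ≈ 2.4755e-6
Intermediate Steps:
v(K, x) = -85*x (v(K, x) = 15*x + (x*10)*(-10) = 15*x + (10*x)*(-10) = 15*x - 100*x = -85*x)
l = 463967 (l = (135110 + 287421) + 41436 = 422531 + 41436 = 463967)
1/(v(999, 706) + l) = 1/(-85*706 + 463967) = 1/(-60010 + 463967) = 1/403957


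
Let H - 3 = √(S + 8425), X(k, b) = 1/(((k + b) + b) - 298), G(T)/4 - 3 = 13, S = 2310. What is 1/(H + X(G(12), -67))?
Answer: -405904/1452560031 + 135424*√10735/1452560031 ≈ 0.0093802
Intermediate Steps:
G(T) = 64 (G(T) = 12 + 4*13 = 12 + 52 = 64)
X(k, b) = 1/(-298 + k + 2*b) (X(k, b) = 1/(((b + k) + b) - 298) = 1/((k + 2*b) - 298) = 1/(-298 + k + 2*b))
H = 3 + √10735 (H = 3 + √(2310 + 8425) = 3 + √10735 ≈ 106.61)
1/(H + X(G(12), -67)) = 1/((3 + √10735) + 1/(-298 + 64 + 2*(-67))) = 1/((3 + √10735) + 1/(-298 + 64 - 134)) = 1/((3 + √10735) + 1/(-368)) = 1/((3 + √10735) - 1/368) = 1/(1103/368 + √10735)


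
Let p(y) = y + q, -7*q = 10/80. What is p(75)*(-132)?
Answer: -138567/14 ≈ -9897.6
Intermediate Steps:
q = -1/56 (q = -10/(7*80) = -1/7*1/8 = -1/56 ≈ -0.017857)
p(y) = -1/56 + y (p(y) = y - 1/56 = -1/56 + y)
p(75)*(-132) = (-1/56 + 75)*(-132) = (4199/56)*(-132) = -138567/14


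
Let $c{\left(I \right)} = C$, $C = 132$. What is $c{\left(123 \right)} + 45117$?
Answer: $45249$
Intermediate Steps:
$c{\left(I \right)} = 132$
$c{\left(123 \right)} + 45117 = 132 + 45117 = 45249$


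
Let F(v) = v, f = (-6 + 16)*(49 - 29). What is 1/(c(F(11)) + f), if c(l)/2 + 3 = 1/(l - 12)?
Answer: 1/192 ≈ 0.0052083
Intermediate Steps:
f = 200 (f = 10*20 = 200)
c(l) = -6 + 2/(-12 + l) (c(l) = -6 + 2/(l - 12) = -6 + 2/(-12 + l))
1/(c(F(11)) + f) = 1/(2*(37 - 3*11)/(-12 + 11) + 200) = 1/(2*(37 - 33)/(-1) + 200) = 1/(2*(-1)*4 + 200) = 1/(-8 + 200) = 1/192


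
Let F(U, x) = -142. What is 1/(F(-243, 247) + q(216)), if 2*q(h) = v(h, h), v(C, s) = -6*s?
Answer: -1/790 ≈ -0.0012658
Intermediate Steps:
q(h) = -3*h (q(h) = (-6*h)/2 = -3*h)
1/(F(-243, 247) + q(216)) = 1/(-142 - 3*216) = 1/(-142 - 648) = 1/(-790) = -1/790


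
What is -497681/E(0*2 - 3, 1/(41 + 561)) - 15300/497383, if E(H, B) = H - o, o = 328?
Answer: 247533004523/164633773 ≈ 1503.5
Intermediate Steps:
E(H, B) = -328 + H (E(H, B) = H - 1*328 = H - 328 = -328 + H)
-497681/E(0*2 - 3, 1/(41 + 561)) - 15300/497383 = -497681/(-328 + (0*2 - 3)) - 15300/497383 = -497681/(-328 + (0 - 3)) - 15300*1/497383 = -497681/(-328 - 3) - 15300/497383 = -497681/(-331) - 15300/497383 = -497681*(-1/331) - 15300/497383 = 497681/331 - 15300/497383 = 247533004523/164633773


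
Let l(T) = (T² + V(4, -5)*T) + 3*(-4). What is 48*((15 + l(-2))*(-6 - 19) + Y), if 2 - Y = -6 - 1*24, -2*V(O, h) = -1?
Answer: -5664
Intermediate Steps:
V(O, h) = ½ (V(O, h) = -½*(-1) = ½)
l(T) = -12 + T² + T/2 (l(T) = (T² + T/2) + 3*(-4) = (T² + T/2) - 12 = -12 + T² + T/2)
Y = 32 (Y = 2 - (-6 - 1*24) = 2 - (-6 - 24) = 2 - 1*(-30) = 2 + 30 = 32)
48*((15 + l(-2))*(-6 - 19) + Y) = 48*((15 + (-12 + (-2)² + (½)*(-2)))*(-6 - 19) + 32) = 48*((15 + (-12 + 4 - 1))*(-25) + 32) = 48*((15 - 9)*(-25) + 32) = 48*(6*(-25) + 32) = 48*(-150 + 32) = 48*(-118) = -5664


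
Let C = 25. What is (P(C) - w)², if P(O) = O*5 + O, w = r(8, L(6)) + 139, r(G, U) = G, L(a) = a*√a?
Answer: 9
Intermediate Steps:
L(a) = a^(3/2)
w = 147 (w = 8 + 139 = 147)
P(O) = 6*O (P(O) = 5*O + O = 6*O)
(P(C) - w)² = (6*25 - 1*147)² = (150 - 147)² = 3² = 9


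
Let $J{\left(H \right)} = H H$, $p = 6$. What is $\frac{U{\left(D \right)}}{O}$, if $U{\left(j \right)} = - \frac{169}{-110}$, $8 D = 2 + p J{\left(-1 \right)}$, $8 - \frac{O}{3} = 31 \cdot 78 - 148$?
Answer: $- \frac{13}{57420} \approx -0.0002264$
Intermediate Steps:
$J{\left(H \right)} = H^{2}$
$O = -6786$ ($O = 24 - 3 \left(31 \cdot 78 - 148\right) = 24 - 3 \left(2418 - 148\right) = 24 - 6810 = -6786$)
$D = 1$ ($D = \frac{2 + 6 \left(-1\right)^{2}}{8} = \frac{2 + 6 \cdot 1}{8} = \frac{2 + 6}{8} = \frac{1}{8} \cdot 8 = 1$)
$U{\left(j \right)} = \frac{169}{110}$ ($U{\left(j \right)} = \left(-169\right) \left(- \frac{1}{110}\right) = \frac{169}{110}$)
$\frac{U{\left(D \right)}}{O} = \frac{169}{110 \left(-6786\right)} = \frac{169}{110} \left(- \frac{1}{6786}\right) = - \frac{13}{57420}$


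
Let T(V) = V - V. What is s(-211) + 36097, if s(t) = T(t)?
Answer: 36097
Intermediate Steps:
T(V) = 0
s(t) = 0
s(-211) + 36097 = 0 + 36097 = 36097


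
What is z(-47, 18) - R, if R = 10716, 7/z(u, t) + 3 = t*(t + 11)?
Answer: -5561597/519 ≈ -10716.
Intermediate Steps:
z(u, t) = 7/(-3 + t*(11 + t)) (z(u, t) = 7/(-3 + t*(t + 11)) = 7/(-3 + t*(11 + t)))
z(-47, 18) - R = 7/(-3 + 18**2 + 11*18) - 1*10716 = 7/(-3 + 324 + 198) - 10716 = 7/519 - 10716 = -5561597/519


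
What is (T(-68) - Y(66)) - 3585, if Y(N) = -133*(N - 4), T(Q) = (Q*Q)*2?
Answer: 13909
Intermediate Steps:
T(Q) = 2*Q² (T(Q) = Q²*2 = 2*Q²)
Y(N) = 532 - 133*N (Y(N) = -133*(-4 + N) = 532 - 133*N)
(T(-68) - Y(66)) - 3585 = (2*(-68)² - (532 - 133*66)) - 3585 = (2*4624 - (532 - 8778)) - 3585 = (9248 - 1*(-8246)) - 3585 = (9248 + 8246) - 3585 = 17494 - 3585 = 13909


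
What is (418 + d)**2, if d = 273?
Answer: 477481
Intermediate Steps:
(418 + d)**2 = (418 + 273)**2 = 691**2 = 477481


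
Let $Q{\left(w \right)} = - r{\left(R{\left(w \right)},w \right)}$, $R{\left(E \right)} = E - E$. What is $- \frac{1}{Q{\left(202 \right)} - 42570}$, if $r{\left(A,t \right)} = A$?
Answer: $\frac{1}{42570} \approx 2.3491 \cdot 10^{-5}$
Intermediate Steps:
$R{\left(E \right)} = 0$
$Q{\left(w \right)} = 0$ ($Q{\left(w \right)} = \left(-1\right) 0 = 0$)
$- \frac{1}{Q{\left(202 \right)} - 42570} = - \frac{1}{0 - 42570} = - \frac{1}{-42570} = \left(-1\right) \left(- \frac{1}{42570}\right) = \frac{1}{42570}$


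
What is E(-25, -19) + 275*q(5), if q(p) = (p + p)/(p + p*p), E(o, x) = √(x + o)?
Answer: 275/3 + 2*I*√11 ≈ 91.667 + 6.6332*I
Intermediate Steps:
E(o, x) = √(o + x)
q(p) = 2*p/(p + p²) (q(p) = (2*p)/(p + p²) = 2*p/(p + p²))
E(-25, -19) + 275*q(5) = √(-25 - 19) + 275*(2/(1 + 5)) = √(-44) + 275*(2/6) = 2*I*√11 + 275*(2*(⅙)) = 2*I*√11 + 275*(⅓) = 2*I*√11 + 275/3 = 275/3 + 2*I*√11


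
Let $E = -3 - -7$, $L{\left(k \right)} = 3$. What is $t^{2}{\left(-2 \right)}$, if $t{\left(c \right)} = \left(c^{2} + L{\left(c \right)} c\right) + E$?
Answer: $4$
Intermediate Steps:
$E = 4$ ($E = -3 + 7 = 4$)
$t{\left(c \right)} = 4 + c^{2} + 3 c$ ($t{\left(c \right)} = \left(c^{2} + 3 c\right) + 4 = 4 + c^{2} + 3 c$)
$t^{2}{\left(-2 \right)} = \left(4 + \left(-2\right)^{2} + 3 \left(-2\right)\right)^{2} = \left(4 + 4 - 6\right)^{2} = 2^{2} = 4$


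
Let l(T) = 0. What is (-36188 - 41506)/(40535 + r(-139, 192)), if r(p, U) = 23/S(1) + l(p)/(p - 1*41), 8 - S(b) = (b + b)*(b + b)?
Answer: -310776/162163 ≈ -1.9164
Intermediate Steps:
S(b) = 8 - 4*b**2 (S(b) = 8 - (b + b)*(b + b) = 8 - 2*b*2*b = 8 - 4*b**2)
r(p, U) = 23/4 (r(p, U) = 23/(8 - 4*1**2) + 0/(p - 1*41) = 23/(8 - 4*1) + 0/(p - 41) = 23/(8 - 4) + 0/(-41 + p) = 23/4 + 0 = 23/4)
(-36188 - 41506)/(40535 + r(-139, 192)) = (-36188 - 41506)/(40535 + 23/4) = -77694/162163/4 = -77694*4/162163 = -310776/162163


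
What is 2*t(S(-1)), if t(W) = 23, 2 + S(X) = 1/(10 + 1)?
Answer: 46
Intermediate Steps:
S(X) = -21/11 (S(X) = -2 + 1/(10 + 1) = -2 + 1/11 = -21/11)
2*t(S(-1)) = 2*23 = 46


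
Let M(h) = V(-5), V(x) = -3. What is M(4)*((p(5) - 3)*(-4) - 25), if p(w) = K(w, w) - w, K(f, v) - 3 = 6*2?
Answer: 159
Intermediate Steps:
K(f, v) = 15 (K(f, v) = 3 + 6*2 = 3 + 12 = 15)
p(w) = 15 - w
M(h) = -3
M(4)*((p(5) - 3)*(-4) - 25) = -3*(((15 - 1*5) - 3)*(-4) - 25) = -3*(((15 - 5) - 3)*(-4) - 25) = -3*((10 - 3)*(-4) - 25) = -3*(7*(-4) - 25) = -3*(-28 - 25) = -3*(-53) = 159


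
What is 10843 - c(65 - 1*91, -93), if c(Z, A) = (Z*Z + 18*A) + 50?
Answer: 11791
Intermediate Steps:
c(Z, A) = 50 + Z² + 18*A (c(Z, A) = (Z² + 18*A) + 50 = 50 + Z² + 18*A)
10843 - c(65 - 1*91, -93) = 10843 - (50 + (65 - 1*91)² + 18*(-93)) = 10843 - (50 + (65 - 91)² - 1674) = 10843 - (50 + (-26)² - 1674) = 10843 - (50 + 676 - 1674) = 10843 - 1*(-948) = 10843 + 948 = 11791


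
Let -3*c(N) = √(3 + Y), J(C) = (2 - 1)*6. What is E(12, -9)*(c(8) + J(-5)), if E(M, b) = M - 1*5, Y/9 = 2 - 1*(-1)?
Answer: 42 - 7*√30/3 ≈ 29.220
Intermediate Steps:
Y = 27 (Y = 9*(2 - 1*(-1)) = 9*(2 + 1) = 9*3 = 27)
E(M, b) = -5 + M (E(M, b) = M - 5 = -5 + M)
J(C) = 6 (J(C) = 1*6 = 6)
c(N) = -√30/3 (c(N) = -√(3 + 27)/3 = -√30/3)
E(12, -9)*(c(8) + J(-5)) = (-5 + 12)*(-√30/3 + 6) = 7*(6 - √30/3) = 42 - 7*√30/3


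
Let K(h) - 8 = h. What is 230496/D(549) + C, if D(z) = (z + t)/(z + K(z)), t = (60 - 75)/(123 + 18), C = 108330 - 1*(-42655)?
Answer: 7938377051/12899 ≈ 6.1543e+5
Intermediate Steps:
C = 150985 (C = 108330 + 42655 = 150985)
K(h) = 8 + h
t = -5/47 (t = -15/141 = -15*1/141 = -5/47 ≈ -0.10638)
D(z) = (-5/47 + z)/(8 + 2*z) (D(z) = (z - 5/47)/(z + (8 + z)) = (-5/47 + z)/(8 + 2*z))
230496/D(549) + C = 230496/(((-5 + 47*549)/(94*(4 + 549)))) + 150985 = 230496/(((1/94)*(-5 + 25803)/553)) + 150985 = 230496/(((1/94)*(1/553)*25798)) + 150985 = 230496/(12899/25991) + 150985 = 230496*(25991/12899) + 150985 = 5990821536/12899 + 150985 = 7938377051/12899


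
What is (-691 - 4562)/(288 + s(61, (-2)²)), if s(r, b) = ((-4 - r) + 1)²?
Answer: -5253/4384 ≈ -1.1982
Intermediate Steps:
s(r, b) = (-3 - r)²
(-691 - 4562)/(288 + s(61, (-2)²)) = (-691 - 4562)/(288 + (3 + 61)²) = -5253/(288 + 64²) = -5253/(288 + 4096) = -5253/4384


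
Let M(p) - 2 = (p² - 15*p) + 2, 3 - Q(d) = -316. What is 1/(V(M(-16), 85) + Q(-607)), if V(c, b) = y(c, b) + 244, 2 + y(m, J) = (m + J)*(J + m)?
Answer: 1/342786 ≈ 2.9173e-6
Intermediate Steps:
Q(d) = 319 (Q(d) = 3 - 1*(-316) = 3 + 316 = 319)
y(m, J) = -2 + (J + m)² (y(m, J) = -2 + (m + J)*(J + m) = -2 + (J + m)*(J + m) = -2 + (J + m)²)
M(p) = 4 + p² - 15*p (M(p) = 2 + ((p² - 15*p) + 2) = 2 + (2 + p² - 15*p) = 4 + p² - 15*p)
V(c, b) = 242 + (b + c)² (V(c, b) = (-2 + (b + c)²) + 244 = 242 + (b + c)²)
1/(V(M(-16), 85) + Q(-607)) = 1/((242 + (85 + (4 + (-16)² - 15*(-16)))²) + 319) = 1/((242 + (85 + (4 + 256 + 240))²) + 319) = 1/((242 + (85 + 500)²) + 319) = 1/((242 + 585²) + 319) = 1/((242 + 342225) + 319) = 1/(342467 + 319) = 1/342786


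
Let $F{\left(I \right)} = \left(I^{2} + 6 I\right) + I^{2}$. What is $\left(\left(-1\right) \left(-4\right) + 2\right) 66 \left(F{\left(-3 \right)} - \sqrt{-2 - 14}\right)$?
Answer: $- 1584 i \approx - 1584.0 i$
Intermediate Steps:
$F{\left(I \right)} = 2 I^{2} + 6 I$
$\left(\left(-1\right) \left(-4\right) + 2\right) 66 \left(F{\left(-3 \right)} - \sqrt{-2 - 14}\right) = \left(\left(-1\right) \left(-4\right) + 2\right) 66 \left(2 \left(-3\right) \left(3 - 3\right) - \sqrt{-2 - 14}\right) = \left(4 + 2\right) 66 \left(2 \left(-3\right) 0 - \sqrt{-16}\right) = 6 \cdot 66 \left(0 - 4 i\right) = 396 \left(0 - 4 i\right) = 396 \left(- 4 i\right) = - 1584 i$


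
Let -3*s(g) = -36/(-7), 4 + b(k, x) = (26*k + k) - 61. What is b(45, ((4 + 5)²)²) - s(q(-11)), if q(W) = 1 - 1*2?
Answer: 8062/7 ≈ 1151.7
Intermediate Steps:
q(W) = -1 (q(W) = 1 - 2 = -1)
b(k, x) = -65 + 27*k (b(k, x) = -4 + ((26*k + k) - 61) = -4 + (27*k - 61) = -4 + (-61 + 27*k) = -65 + 27*k)
s(g) = -12/7 (s(g) = -(-12)/(-7) = -(-12)*(-1)/7 = -⅓*36/7 = -12/7)
b(45, ((4 + 5)²)²) - s(q(-11)) = (-65 + 27*45) - 1*(-12/7) = (-65 + 1215) + 12/7 = 1150 + 12/7 = 8062/7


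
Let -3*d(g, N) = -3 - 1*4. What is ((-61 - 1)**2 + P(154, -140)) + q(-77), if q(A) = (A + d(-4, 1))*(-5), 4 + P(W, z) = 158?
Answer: 13114/3 ≈ 4371.3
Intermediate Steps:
P(W, z) = 154 (P(W, z) = -4 + 158 = 154)
d(g, N) = 7/3 (d(g, N) = -(-3 - 1*4)/3 = -(-3 - 4)/3 = -1/3*(-7) = 7/3)
q(A) = -35/3 - 5*A (q(A) = (A + 7/3)*(-5) = (7/3 + A)*(-5) = -35/3 - 5*A)
((-61 - 1)**2 + P(154, -140)) + q(-77) = ((-61 - 1)**2 + 154) + (-35/3 - 5*(-77)) = ((-62)**2 + 154) + (-35/3 + 385) = (3844 + 154) + 1120/3 = 3998 + 1120/3 = 13114/3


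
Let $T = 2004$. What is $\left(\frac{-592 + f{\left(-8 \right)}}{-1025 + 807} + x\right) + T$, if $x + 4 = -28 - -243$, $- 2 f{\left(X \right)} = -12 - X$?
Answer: $\frac{241730}{109} \approx 2217.7$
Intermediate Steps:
$f{\left(X \right)} = 6 + \frac{X}{2}$ ($f{\left(X \right)} = - \frac{-12 - X}{2} = 6 + \frac{X}{2}$)
$x = 211$ ($x = -4 - -215 = -4 + \left(-28 + 243\right) = -4 + 215 = 211$)
$\left(\frac{-592 + f{\left(-8 \right)}}{-1025 + 807} + x\right) + T = \left(\frac{-592 + \left(6 + \frac{1}{2} \left(-8\right)\right)}{-1025 + 807} + 211\right) + 2004 = \left(\frac{-592 + \left(6 - 4\right)}{-218} + 211\right) + 2004 = \left(\left(-592 + 2\right) \left(- \frac{1}{218}\right) + 211\right) + 2004 = \left(\left(-590\right) \left(- \frac{1}{218}\right) + 211\right) + 2004 = \left(\frac{295}{109} + 211\right) + 2004 = \frac{23294}{109} + 2004 = \frac{241730}{109}$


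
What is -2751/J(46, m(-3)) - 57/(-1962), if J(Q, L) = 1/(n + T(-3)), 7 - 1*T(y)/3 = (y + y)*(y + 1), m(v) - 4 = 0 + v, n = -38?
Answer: 95355181/654 ≈ 1.4580e+5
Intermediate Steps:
m(v) = 4 + v (m(v) = 4 + (0 + v) = 4 + v)
T(y) = 21 - 6*y*(1 + y) (T(y) = 21 - 3*(y + y)*(y + 1) = 21 - 3*2*y*(1 + y) = 21 - 6*y*(1 + y))
J(Q, L) = -1/53 (J(Q, L) = 1/(-38 + (21 - 6*(-3) - 6*(-3)²)) = 1/(-38 + (21 + 18 - 6*9)) = 1/(-38 + (21 + 18 - 54)) = 1/(-38 - 15) = 1/(-53) = -1/53)
-2751/J(46, m(-3)) - 57/(-1962) = -2751/(-1/53) - 57/(-1962) = -2751*(-53) - 57*(-1/1962) = 145803 + 19/654 = 95355181/654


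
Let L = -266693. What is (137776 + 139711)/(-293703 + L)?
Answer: -277487/560396 ≈ -0.49516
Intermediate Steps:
(137776 + 139711)/(-293703 + L) = (137776 + 139711)/(-293703 - 266693) = 277487/(-560396) = 277487*(-1/560396) = -277487/560396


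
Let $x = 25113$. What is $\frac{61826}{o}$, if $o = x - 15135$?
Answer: $\frac{30913}{4989} \approx 6.1962$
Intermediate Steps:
$o = 9978$ ($o = 25113 - 15135 = 9978$)
$\frac{61826}{o} = \frac{61826}{9978} = 61826 \cdot \frac{1}{9978} = \frac{30913}{4989}$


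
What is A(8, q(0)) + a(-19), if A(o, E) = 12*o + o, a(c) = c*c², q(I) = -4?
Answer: -6755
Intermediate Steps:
a(c) = c³
A(o, E) = 13*o
A(8, q(0)) + a(-19) = 13*8 + (-19)³ = 104 - 6859 = -6755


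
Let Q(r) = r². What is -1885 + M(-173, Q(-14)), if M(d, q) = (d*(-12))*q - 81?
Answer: 404930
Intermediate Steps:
M(d, q) = -81 - 12*d*q (M(d, q) = (-12*d)*q - 81 = -12*d*q - 81 = -81 - 12*d*q)
-1885 + M(-173, Q(-14)) = -1885 + (-81 - 12*(-173)*(-14)²) = -1885 + (-81 - 12*(-173)*196) = -1885 + (-81 + 406896) = -1885 + 406815 = 404930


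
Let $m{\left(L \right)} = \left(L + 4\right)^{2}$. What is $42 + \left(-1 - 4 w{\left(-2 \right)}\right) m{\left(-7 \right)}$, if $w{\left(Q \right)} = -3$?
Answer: $141$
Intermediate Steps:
$m{\left(L \right)} = \left(4 + L\right)^{2}$
$42 + \left(-1 - 4 w{\left(-2 \right)}\right) m{\left(-7 \right)} = 42 + \left(-1 - -12\right) \left(4 - 7\right)^{2} = 42 + \left(-1 + 12\right) \left(-3\right)^{2} = 42 + 11 \cdot 9 = 42 + 99 = 141$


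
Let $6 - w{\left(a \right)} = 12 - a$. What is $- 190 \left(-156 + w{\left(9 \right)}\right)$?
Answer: $29070$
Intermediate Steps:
$w{\left(a \right)} = -6 + a$ ($w{\left(a \right)} = 6 - \left(12 - a\right) = 6 + \left(-12 + a\right) = -6 + a$)
$- 190 \left(-156 + w{\left(9 \right)}\right) = - 190 \left(-156 + \left(-6 + 9\right)\right) = - 190 \left(-156 + 3\right) = \left(-190\right) \left(-153\right) = 29070$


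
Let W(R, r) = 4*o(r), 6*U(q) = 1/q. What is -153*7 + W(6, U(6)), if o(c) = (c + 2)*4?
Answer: -9347/9 ≈ -1038.6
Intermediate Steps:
o(c) = 8 + 4*c (o(c) = (2 + c)*4 = 8 + 4*c)
U(q) = 1/(6*q)
W(R, r) = 32 + 16*r (W(R, r) = 4*(8 + 4*r) = 32 + 16*r)
-153*7 + W(6, U(6)) = -153*7 + (32 + 16*((⅙)/6)) = -1071 + (32 + 16*((⅙)*(⅙))) = -1071 + (32 + 16*(1/36)) = -1071 + (32 + 4/9) = -1071 + 292/9 = -9347/9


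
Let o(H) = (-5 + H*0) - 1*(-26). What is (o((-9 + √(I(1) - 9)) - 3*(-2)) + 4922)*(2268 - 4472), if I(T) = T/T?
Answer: -10894372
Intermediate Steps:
I(T) = 1
o(H) = 21 (o(H) = (-5 + 0) + 26 = -5 + 26 = 21)
(o((-9 + √(I(1) - 9)) - 3*(-2)) + 4922)*(2268 - 4472) = (21 + 4922)*(2268 - 4472) = 4943*(-2204) = -10894372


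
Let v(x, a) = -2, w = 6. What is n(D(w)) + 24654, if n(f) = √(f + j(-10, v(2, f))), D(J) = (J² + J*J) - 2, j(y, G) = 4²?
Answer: 24654 + √86 ≈ 24663.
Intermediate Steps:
j(y, G) = 16
D(J) = -2 + 2*J² (D(J) = (J² + J²) - 2 = 2*J² - 2 = -2 + 2*J²)
n(f) = √(16 + f) (n(f) = √(f + 16) = √(16 + f))
n(D(w)) + 24654 = √(16 + (-2 + 2*6²)) + 24654 = √(16 + (-2 + 2*36)) + 24654 = √(16 + (-2 + 72)) + 24654 = √(16 + 70) + 24654 = √86 + 24654 = 24654 + √86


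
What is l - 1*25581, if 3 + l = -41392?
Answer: -66976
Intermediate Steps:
l = -41395 (l = -3 - 41392 = -41395)
l - 1*25581 = -41395 - 1*25581 = -41395 - 25581 = -66976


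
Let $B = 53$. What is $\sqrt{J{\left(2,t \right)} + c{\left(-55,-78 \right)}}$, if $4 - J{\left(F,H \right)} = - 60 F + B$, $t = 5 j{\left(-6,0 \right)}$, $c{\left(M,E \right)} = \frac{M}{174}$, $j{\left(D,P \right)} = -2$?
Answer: $\frac{7 \sqrt{43674}}{174} \approx 8.4074$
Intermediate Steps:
$c{\left(M,E \right)} = \frac{M}{174}$ ($c{\left(M,E \right)} = M \frac{1}{174} = \frac{M}{174}$)
$t = -10$ ($t = 5 \left(-2\right) = -10$)
$J{\left(F,H \right)} = -49 + 60 F$ ($J{\left(F,H \right)} = 4 - \left(- 60 F + 53\right) = 4 - \left(53 - 60 F\right) = 4 + \left(-53 + 60 F\right) = -49 + 60 F$)
$\sqrt{J{\left(2,t \right)} + c{\left(-55,-78 \right)}} = \sqrt{\left(-49 + 60 \cdot 2\right) + \frac{1}{174} \left(-55\right)} = \sqrt{\left(-49 + 120\right) - \frac{55}{174}} = \sqrt{71 - \frac{55}{174}} = \sqrt{\frac{12299}{174}} = \frac{7 \sqrt{43674}}{174}$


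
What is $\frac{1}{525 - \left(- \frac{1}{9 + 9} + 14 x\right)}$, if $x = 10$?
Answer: $\frac{18}{6931} \approx 0.002597$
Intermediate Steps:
$\frac{1}{525 - \left(- \frac{1}{9 + 9} + 14 x\right)} = \frac{1}{525 + \left(\left(-14\right) 10 + \frac{1}{9 + 9}\right)} = \frac{1}{525 - \left(140 - \frac{1}{18}\right)} = \frac{1}{525 + \left(-140 + \frac{1}{18}\right)} = \frac{1}{525 - \frac{2519}{18}} = \frac{1}{\frac{6931}{18}} = \frac{18}{6931}$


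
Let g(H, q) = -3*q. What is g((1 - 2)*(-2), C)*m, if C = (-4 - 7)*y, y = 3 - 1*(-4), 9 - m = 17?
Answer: -1848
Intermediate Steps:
m = -8 (m = 9 - 1*17 = 9 - 17 = -8)
y = 7 (y = 3 + 4 = 7)
C = -77 (C = (-4 - 7)*7 = -11*7 = -77)
g((1 - 2)*(-2), C)*m = -3*(-77)*(-8) = 231*(-8) = -1848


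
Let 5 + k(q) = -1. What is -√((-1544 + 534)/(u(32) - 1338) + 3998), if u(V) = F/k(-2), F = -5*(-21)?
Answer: -√29388861178/2711 ≈ -63.236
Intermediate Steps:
k(q) = -6 (k(q) = -5 - 1 = -6)
F = 105
u(V) = -35/2 (u(V) = 105/(-6) = 105*(-⅙) = -35/2)
-√((-1544 + 534)/(u(32) - 1338) + 3998) = -√((-1544 + 534)/(-35/2 - 1338) + 3998) = -√(-1010/(-2711/2) + 3998) = -√(-1010*(-2/2711) + 3998) = -√(2020/2711 + 3998) = -√(10840598/2711) = -√29388861178/2711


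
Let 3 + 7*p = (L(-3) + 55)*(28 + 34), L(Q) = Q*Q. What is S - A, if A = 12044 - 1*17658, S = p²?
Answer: 15996311/49 ≈ 3.2646e+5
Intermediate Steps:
L(Q) = Q²
p = 3965/7 (p = -3/7 + (((-3)² + 55)*(28 + 34))/7 = -3/7 + ((9 + 55)*62)/7 = -3/7 + (64*62)/7 = -3/7 + (⅐)*3968 = -3/7 + 3968/7 = 3965/7 ≈ 566.43)
S = 15721225/49 (S = (3965/7)² = 15721225/49 ≈ 3.2084e+5)
A = -5614 (A = 12044 - 17658 = -5614)
S - A = 15721225/49 - 1*(-5614) = 15721225/49 + 5614 = 15996311/49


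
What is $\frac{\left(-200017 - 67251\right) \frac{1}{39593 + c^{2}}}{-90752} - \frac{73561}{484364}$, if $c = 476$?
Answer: $- \frac{384248194309}{2530274911968} \approx -0.15186$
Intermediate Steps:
$\frac{\left(-200017 - 67251\right) \frac{1}{39593 + c^{2}}}{-90752} - \frac{73561}{484364} = \frac{\left(-200017 - 67251\right) \frac{1}{39593 + 476^{2}}}{-90752} - \frac{73561}{484364} = - \frac{267268}{39593 + 226576} \left(- \frac{1}{90752}\right) - \frac{73561}{484364} = - \frac{267268}{266169} \left(- \frac{1}{90752}\right) - \frac{73561}{484364} = \left(-267268\right) \frac{1}{266169} \left(- \frac{1}{90752}\right) - \frac{73561}{484364} = \left(- \frac{267268}{266169}\right) \left(- \frac{1}{90752}\right) - \frac{73561}{484364} = \frac{66817}{6038842272} - \frac{73561}{484364} = - \frac{384248194309}{2530274911968}$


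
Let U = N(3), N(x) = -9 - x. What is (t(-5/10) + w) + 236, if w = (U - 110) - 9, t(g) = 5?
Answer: 110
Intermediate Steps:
U = -12 (U = -9 - 1*3 = -9 - 3 = -12)
w = -131 (w = (-12 - 110) - 9 = -122 - 9 = -131)
(t(-5/10) + w) + 236 = (5 - 131) + 236 = -126 + 236 = 110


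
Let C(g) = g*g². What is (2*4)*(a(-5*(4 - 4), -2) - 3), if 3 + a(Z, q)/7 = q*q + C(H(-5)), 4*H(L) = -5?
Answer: -619/8 ≈ -77.375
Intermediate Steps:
H(L) = -5/4 (H(L) = (¼)*(-5) = -5/4)
C(g) = g³
a(Z, q) = -2219/64 + 7*q² (a(Z, q) = -21 + 7*(q*q + (-5/4)³) = -21 + 7*(q² - 125/64) = -21 + 7*(-125/64 + q²) = -21 + (-875/64 + 7*q²) = -2219/64 + 7*q²)
(2*4)*(a(-5*(4 - 4), -2) - 3) = (2*4)*((-2219/64 + 7*(-2)²) - 3) = 8*((-2219/64 + 7*4) - 3) = 8*((-2219/64 + 28) - 3) = 8*(-427/64 - 3) = 8*(-619/64) = -619/8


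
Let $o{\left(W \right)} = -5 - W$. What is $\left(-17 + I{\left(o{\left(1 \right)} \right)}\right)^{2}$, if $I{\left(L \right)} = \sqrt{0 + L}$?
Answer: $\left(17 - i \sqrt{6}\right)^{2} \approx 283.0 - 83.283 i$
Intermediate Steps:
$I{\left(L \right)} = \sqrt{L}$
$\left(-17 + I{\left(o{\left(1 \right)} \right)}\right)^{2} = \left(-17 + \sqrt{-5 - 1}\right)^{2} = \left(-17 + \sqrt{-6}\right)^{2} = \left(-17 + i \sqrt{6}\right)^{2}$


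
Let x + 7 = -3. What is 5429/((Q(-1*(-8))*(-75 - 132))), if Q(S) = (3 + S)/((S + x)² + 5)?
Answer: -5429/253 ≈ -21.458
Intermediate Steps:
x = -10 (x = -7 - 3 = -10)
Q(S) = (3 + S)/(5 + (-10 + S)²) (Q(S) = (3 + S)/((S - 10)² + 5) = (3 + S)/((-10 + S)² + 5) = (3 + S)/(5 + (-10 + S)²))
5429/((Q(-1*(-8))*(-75 - 132))) = 5429/((((3 - 1*(-8))/(5 + (-10 - 1*(-8))²))*(-75 - 132))) = 5429/((((3 + 8)/(5 + (-10 + 8)²))*(-207))) = 5429/(((11/(5 + (-2)²))*(-207))) = 5429/(((11/(5 + 4))*(-207))) = 5429/(((11/9)*(-207))) = 5429/(-253) = 5429*(-1/253) = -5429/253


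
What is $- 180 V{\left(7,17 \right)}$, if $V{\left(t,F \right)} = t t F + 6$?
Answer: $-151020$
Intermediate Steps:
$V{\left(t,F \right)} = 6 + F t^{2}$ ($V{\left(t,F \right)} = t^{2} F + 6 = F t^{2} + 6 = 6 + F t^{2}$)
$- 180 V{\left(7,17 \right)} = - 180 \left(6 + 17 \cdot 7^{2}\right) = - 180 \left(6 + 17 \cdot 49\right) = - 180 \left(6 + 833\right) = \left(-180\right) 839 = -151020$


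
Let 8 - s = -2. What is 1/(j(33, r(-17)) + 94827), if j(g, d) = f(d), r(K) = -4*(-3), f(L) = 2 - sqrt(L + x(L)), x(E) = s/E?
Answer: 81282/7707890767 + sqrt(462)/53955235369 ≈ 1.0546e-5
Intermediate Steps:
s = 10 (s = 8 - 1*(-2) = 8 + 2 = 10)
x(E) = 10/E
f(L) = 2 - sqrt(L + 10/L)
r(K) = 12
j(g, d) = 2 - sqrt(d + 10/d)
1/(j(33, r(-17)) + 94827) = 1/((2 - sqrt(12 + 10/12)) + 94827) = 1/((2 - sqrt(12 + 10*(1/12))) + 94827) = 1/((2 - sqrt(12 + 5/6)) + 94827) = 1/((2 - sqrt(77/6)) + 94827) = 1/((2 - sqrt(462)/6) + 94827) = 1/(94829 - sqrt(462)/6)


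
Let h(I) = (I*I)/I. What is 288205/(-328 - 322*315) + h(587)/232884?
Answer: -33529300637/11848905036 ≈ -2.8297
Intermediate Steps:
h(I) = I (h(I) = I²/I = I)
288205/(-328 - 322*315) + h(587)/232884 = 288205/(-328 - 322*315) + 587/232884 = 288205/(-328 - 101430) + 587*(1/232884) = 288205/(-101758) + 587/232884 = 288205*(-1/101758) + 587/232884 = -288205/101758 + 587/232884 = -33529300637/11848905036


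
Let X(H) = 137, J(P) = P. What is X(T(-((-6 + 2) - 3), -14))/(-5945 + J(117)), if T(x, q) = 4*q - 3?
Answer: -137/5828 ≈ -0.023507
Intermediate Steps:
T(x, q) = -3 + 4*q
X(T(-((-6 + 2) - 3), -14))/(-5945 + J(117)) = 137/(-5945 + 117) = 137/(-5828) = 137*(-1/5828) = -137/5828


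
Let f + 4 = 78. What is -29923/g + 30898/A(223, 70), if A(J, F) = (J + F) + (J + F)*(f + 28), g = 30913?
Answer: 52103657/932923427 ≈ 0.055850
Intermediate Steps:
f = 74 (f = -4 + 78 = 74)
A(J, F) = 103*F + 103*J (A(J, F) = (J + F) + (J + F)*(74 + 28) = (F + J) + (F + J)*102 = (F + J) + (102*F + 102*J) = 103*F + 103*J)
-29923/g + 30898/A(223, 70) = -29923/30913 + 30898/(103*70 + 103*223) = -29923*1/30913 + 30898/(7210 + 22969) = -29923/30913 + 30898/30179 = 52103657/932923427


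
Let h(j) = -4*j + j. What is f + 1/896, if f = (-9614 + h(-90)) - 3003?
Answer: -11062911/896 ≈ -12347.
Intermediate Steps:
h(j) = -3*j
f = -12347 (f = (-9614 - 3*(-90)) - 3003 = (-9614 + 270) - 3003 = -9344 - 3003 = -12347)
f + 1/896 = -12347 + 1/896 = -11062911/896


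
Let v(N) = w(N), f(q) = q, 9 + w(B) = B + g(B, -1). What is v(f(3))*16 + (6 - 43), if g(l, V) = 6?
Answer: -37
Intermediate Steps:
w(B) = -3 + B (w(B) = -9 + (B + 6) = -9 + (6 + B) = -3 + B)
v(N) = -3 + N
v(f(3))*16 + (6 - 43) = (-3 + 3)*16 + (6 - 43) = 0*16 - 37 = 0 - 37 = -37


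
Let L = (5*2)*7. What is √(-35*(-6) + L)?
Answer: 2*√70 ≈ 16.733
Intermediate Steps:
L = 70 (L = 10*7 = 70)
√(-35*(-6) + L) = √(-35*(-6) + 70) = √(210 + 70) = √280 = 2*√70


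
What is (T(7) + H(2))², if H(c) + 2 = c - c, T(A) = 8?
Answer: 36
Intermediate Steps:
H(c) = -2 (H(c) = -2 + (c - c) = -2 + 0 = -2)
(T(7) + H(2))² = (8 - 2)² = 6² = 36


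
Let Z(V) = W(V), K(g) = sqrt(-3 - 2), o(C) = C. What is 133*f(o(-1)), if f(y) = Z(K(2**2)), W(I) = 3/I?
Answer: -399*I*sqrt(5)/5 ≈ -178.44*I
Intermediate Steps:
K(g) = I*sqrt(5) (K(g) = sqrt(-5) = I*sqrt(5))
Z(V) = 3/V
f(y) = -3*I*sqrt(5)/5 (f(y) = 3/((I*sqrt(5))) = 3*(-I*sqrt(5)/5) = -3*I*sqrt(5)/5)
133*f(o(-1)) = 133*(-3*I*sqrt(5)/5) = -399*I*sqrt(5)/5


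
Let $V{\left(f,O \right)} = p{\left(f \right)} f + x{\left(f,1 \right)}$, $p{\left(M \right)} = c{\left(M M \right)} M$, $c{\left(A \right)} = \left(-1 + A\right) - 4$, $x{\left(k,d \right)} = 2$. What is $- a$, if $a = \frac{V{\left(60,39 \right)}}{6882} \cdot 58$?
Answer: $- \frac{375318058}{3441} \approx -1.0907 \cdot 10^{5}$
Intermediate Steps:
$c{\left(A \right)} = -5 + A$
$p{\left(M \right)} = M \left(-5 + M^{2}\right)$ ($p{\left(M \right)} = \left(-5 + M M\right) M = \left(-5 + M^{2}\right) M = M \left(-5 + M^{2}\right)$)
$V{\left(f,O \right)} = 2 + f^{2} \left(-5 + f^{2}\right)$ ($V{\left(f,O \right)} = f \left(-5 + f^{2}\right) f + 2 = f^{2} \left(-5 + f^{2}\right) + 2 = 2 + f^{2} \left(-5 + f^{2}\right)$)
$a = \frac{375318058}{3441}$ ($a = \frac{2 + 60^{2} \left(-5 + 60^{2}\right)}{6882} \cdot 58 = \left(2 + 3600 \left(-5 + 3600\right)\right) \frac{1}{6882} \cdot 58 = \left(2 + 3600 \cdot 3595\right) \frac{1}{6882} \cdot 58 = \left(2 + 12942000\right) \frac{1}{6882} \cdot 58 = 12942002 \cdot \frac{1}{6882} \cdot 58 = \frac{6471001}{3441} \cdot 58 = \frac{375318058}{3441} \approx 1.0907 \cdot 10^{5}$)
$- a = \left(-1\right) \frac{375318058}{3441} = - \frac{375318058}{3441}$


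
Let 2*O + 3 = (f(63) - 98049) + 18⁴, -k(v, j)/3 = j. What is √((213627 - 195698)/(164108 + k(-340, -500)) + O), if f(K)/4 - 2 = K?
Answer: 3*√2736588774970/82804 ≈ 59.934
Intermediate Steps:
f(K) = 8 + 4*K
k(v, j) = -3*j
O = 3592 (O = -3/2 + (((8 + 4*63) - 98049) + 18⁴)/2 = -3/2 + (((8 + 252) - 98049) + 104976)/2 = -3/2 + ((260 - 98049) + 104976)/2 = -3/2 + (-97789 + 104976)/2 = -3/2 + (½)*7187 = -3/2 + 7187/2 = 3592)
√((213627 - 195698)/(164108 + k(-340, -500)) + O) = √((213627 - 195698)/(164108 - 3*(-500)) + 3592) = √(17929/(164108 + 1500) + 3592) = √(17929/165608 + 3592) = √(594881865/165608) = 3*√2736588774970/82804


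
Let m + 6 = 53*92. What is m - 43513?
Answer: -38643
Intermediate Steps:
m = 4870 (m = -6 + 53*92 = -6 + 4876 = 4870)
m - 43513 = 4870 - 43513 = -38643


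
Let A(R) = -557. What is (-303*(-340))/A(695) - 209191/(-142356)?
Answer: -14548995733/79292292 ≈ -183.49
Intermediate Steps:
(-303*(-340))/A(695) - 209191/(-142356) = -303*(-340)/(-557) - 209191/(-142356) = 103020*(-1/557) - 209191*(-1/142356) = -103020/557 + 209191/142356 = -14548995733/79292292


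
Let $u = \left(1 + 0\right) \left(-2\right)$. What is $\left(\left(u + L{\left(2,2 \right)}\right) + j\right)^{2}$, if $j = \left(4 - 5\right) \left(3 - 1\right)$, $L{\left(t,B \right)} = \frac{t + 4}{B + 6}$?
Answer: $\frac{169}{16} \approx 10.563$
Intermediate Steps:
$L{\left(t,B \right)} = \frac{4 + t}{6 + B}$
$u = -2$ ($u = 1 \left(-2\right) = -2$)
$j = -2$ ($j = \left(-1\right) 2 = -2$)
$\left(\left(u + L{\left(2,2 \right)}\right) + j\right)^{2} = \left(\left(-2 + \frac{4 + 2}{6 + 2}\right) - 2\right)^{2} = \left(\left(-2 + \frac{1}{8} \cdot 6\right) - 2\right)^{2} = \left(\left(-2 + \frac{3}{4}\right) - 2\right)^{2} = \left(- \frac{5}{4} - 2\right)^{2} = \left(- \frac{13}{4}\right)^{2} = \frac{169}{16}$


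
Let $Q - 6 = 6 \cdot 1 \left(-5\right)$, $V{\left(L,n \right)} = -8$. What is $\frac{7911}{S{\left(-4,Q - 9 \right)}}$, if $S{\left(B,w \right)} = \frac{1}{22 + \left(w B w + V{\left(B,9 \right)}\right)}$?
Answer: $-34349562$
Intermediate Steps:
$Q = -24$ ($Q = 6 + 6 \cdot 1 \left(-5\right) = 6 + 6 \left(-5\right) = 6 - 30 = -24$)
$S{\left(B,w \right)} = \frac{1}{14 + B w^{2}}$ ($S{\left(B,w \right)} = \frac{1}{22 + \left(w B w - 8\right)} = \frac{1}{22 + \left(B w w - 8\right)} = \frac{1}{22 + \left(B w^{2} - 8\right)} = \frac{1}{22 + \left(-8 + B w^{2}\right)} = \frac{1}{14 + B w^{2}}$)
$\frac{7911}{S{\left(-4,Q - 9 \right)}} = \frac{7911}{\frac{1}{14 - 4 \left(-24 - 9\right)^{2}}} = \frac{7911}{\frac{1}{14 - 4 \left(-33\right)^{2}}} = \frac{7911}{\frac{1}{14 - 4356}} = \frac{7911}{\frac{1}{-4342}} = \frac{7911}{- \frac{1}{4342}} = 7911 \left(-4342\right) = -34349562$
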